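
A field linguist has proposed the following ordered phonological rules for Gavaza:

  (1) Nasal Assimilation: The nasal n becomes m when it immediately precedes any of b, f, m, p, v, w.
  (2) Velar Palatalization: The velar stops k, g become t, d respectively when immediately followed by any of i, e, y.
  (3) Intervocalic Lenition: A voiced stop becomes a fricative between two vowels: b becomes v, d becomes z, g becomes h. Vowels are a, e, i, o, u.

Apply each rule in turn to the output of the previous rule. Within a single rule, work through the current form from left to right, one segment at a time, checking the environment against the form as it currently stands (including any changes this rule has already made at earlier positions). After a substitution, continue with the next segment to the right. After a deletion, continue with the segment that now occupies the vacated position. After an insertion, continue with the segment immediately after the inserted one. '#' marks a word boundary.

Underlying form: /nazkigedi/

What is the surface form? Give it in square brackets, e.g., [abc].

[naztizezi]

(1) Nasal Assimilation: no change — [nazkigedi]
(2) Velar Palatalization: [nazkigedi] → [naztidedi]
(3) Intervocalic Lenition: [naztidedi] → [naztizezi]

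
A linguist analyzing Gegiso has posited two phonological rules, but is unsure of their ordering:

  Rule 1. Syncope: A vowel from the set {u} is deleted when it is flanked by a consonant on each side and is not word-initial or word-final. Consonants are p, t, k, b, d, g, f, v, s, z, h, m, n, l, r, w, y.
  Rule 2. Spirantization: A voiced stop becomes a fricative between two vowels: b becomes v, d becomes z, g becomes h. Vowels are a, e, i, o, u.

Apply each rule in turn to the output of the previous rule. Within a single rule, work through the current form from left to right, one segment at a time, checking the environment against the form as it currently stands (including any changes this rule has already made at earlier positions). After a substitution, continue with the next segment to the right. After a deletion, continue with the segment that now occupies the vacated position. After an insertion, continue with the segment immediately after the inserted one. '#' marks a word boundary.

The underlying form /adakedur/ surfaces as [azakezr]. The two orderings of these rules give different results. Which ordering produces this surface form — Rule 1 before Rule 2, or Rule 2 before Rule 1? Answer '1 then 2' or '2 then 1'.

Order 1 then 2:
  1 Syncope: [adakedur] → [adakedr]
  2 Spirantization: [adakedr] → [azakedr]
  result: [azakedr]
Order 2 then 1:
  2 Spirantization: [adakedur] → [azakezur]
  1 Syncope: [azakezur] → [azakezr]
  result: [azakezr]

2 then 1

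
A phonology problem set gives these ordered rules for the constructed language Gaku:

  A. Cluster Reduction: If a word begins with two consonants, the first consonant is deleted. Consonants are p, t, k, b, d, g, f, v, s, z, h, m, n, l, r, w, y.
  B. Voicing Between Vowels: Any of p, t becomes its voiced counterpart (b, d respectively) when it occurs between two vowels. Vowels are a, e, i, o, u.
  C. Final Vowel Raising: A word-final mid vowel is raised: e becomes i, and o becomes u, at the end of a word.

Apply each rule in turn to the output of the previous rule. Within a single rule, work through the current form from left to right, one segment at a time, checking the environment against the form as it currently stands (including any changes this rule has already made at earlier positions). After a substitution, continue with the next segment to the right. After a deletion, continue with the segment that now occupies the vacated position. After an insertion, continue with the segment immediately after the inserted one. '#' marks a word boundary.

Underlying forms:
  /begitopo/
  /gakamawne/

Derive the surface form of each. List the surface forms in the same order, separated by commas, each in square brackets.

[begidobu], [gakamawni]

/begitopo/:
  A Cluster Reduction: no change — [begitopo]
  B Voicing Between Vowels: [begitopo] → [begidobo]
  C Final Vowel Raising: [begidobo] → [begidobu]
/gakamawne/:
  A Cluster Reduction: no change — [gakamawne]
  B Voicing Between Vowels: no change — [gakamawne]
  C Final Vowel Raising: [gakamawne] → [gakamawni]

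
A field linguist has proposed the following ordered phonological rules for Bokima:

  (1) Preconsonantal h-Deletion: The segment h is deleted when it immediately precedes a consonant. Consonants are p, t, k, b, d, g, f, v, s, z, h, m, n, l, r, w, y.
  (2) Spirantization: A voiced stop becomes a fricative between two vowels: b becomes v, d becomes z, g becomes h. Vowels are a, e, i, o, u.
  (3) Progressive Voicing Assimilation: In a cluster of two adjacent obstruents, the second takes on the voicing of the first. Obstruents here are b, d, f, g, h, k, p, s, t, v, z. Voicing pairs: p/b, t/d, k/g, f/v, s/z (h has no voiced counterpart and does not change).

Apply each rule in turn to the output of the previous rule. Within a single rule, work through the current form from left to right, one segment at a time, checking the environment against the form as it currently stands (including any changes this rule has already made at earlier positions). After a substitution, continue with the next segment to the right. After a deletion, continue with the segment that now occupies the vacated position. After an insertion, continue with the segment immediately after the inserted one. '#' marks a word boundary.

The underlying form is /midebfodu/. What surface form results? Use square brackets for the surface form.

[mizebvozu]

(1) Preconsonantal h-Deletion: no change — [midebfodu]
(2) Spirantization: [midebfodu] → [mizebfozu]
(3) Progressive Voicing Assimilation: [mizebfozu] → [mizebvozu]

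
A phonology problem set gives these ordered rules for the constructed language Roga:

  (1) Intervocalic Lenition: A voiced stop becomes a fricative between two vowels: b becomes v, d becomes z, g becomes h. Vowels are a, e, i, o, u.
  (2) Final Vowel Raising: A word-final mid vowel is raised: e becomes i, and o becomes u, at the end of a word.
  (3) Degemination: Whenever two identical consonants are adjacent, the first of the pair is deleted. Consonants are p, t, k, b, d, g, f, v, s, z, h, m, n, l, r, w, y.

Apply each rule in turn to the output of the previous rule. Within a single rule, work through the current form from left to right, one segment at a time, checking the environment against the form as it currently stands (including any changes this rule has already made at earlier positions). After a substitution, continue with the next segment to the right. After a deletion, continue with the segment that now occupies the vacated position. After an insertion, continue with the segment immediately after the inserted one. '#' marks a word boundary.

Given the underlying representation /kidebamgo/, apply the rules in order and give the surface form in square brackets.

[kizevamgu]

(1) Intervocalic Lenition: [kidebamgo] → [kizevamgo]
(2) Final Vowel Raising: [kizevamgo] → [kizevamgu]
(3) Degemination: no change — [kizevamgu]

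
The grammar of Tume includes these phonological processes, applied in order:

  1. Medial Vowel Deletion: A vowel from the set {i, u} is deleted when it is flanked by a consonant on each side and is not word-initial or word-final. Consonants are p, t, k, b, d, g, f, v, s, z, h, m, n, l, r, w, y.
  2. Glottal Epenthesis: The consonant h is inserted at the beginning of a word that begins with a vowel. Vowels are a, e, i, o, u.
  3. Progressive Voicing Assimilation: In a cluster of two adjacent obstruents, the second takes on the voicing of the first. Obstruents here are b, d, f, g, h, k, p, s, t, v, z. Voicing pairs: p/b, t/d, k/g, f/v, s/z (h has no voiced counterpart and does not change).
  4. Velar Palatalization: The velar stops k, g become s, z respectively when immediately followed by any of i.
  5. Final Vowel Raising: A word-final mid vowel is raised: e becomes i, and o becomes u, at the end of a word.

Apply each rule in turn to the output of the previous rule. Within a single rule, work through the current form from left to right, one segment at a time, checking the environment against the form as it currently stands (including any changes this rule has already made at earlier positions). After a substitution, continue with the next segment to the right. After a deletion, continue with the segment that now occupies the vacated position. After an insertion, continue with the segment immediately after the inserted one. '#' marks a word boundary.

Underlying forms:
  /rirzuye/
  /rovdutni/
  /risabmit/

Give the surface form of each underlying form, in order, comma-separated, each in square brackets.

[rrzyi], [rovddni], [rsabmt]

/rirzuye/:
  1 Medial Vowel Deletion: [rirzuye] → [rrzye]
  2 Glottal Epenthesis: no change — [rrzye]
  3 Progressive Voicing Assimilation: no change — [rrzye]
  4 Velar Palatalization: no change — [rrzye]
  5 Final Vowel Raising: [rrzye] → [rrzyi]
/rovdutni/:
  1 Medial Vowel Deletion: [rovdutni] → [rovdtni]
  2 Glottal Epenthesis: no change — [rovdtni]
  3 Progressive Voicing Assimilation: [rovdtni] → [rovddni]
  4 Velar Palatalization: no change — [rovddni]
  5 Final Vowel Raising: no change — [rovddni]
/risabmit/:
  1 Medial Vowel Deletion: [risabmit] → [rsabmt]
  2 Glottal Epenthesis: no change — [rsabmt]
  3 Progressive Voicing Assimilation: no change — [rsabmt]
  4 Velar Palatalization: no change — [rsabmt]
  5 Final Vowel Raising: no change — [rsabmt]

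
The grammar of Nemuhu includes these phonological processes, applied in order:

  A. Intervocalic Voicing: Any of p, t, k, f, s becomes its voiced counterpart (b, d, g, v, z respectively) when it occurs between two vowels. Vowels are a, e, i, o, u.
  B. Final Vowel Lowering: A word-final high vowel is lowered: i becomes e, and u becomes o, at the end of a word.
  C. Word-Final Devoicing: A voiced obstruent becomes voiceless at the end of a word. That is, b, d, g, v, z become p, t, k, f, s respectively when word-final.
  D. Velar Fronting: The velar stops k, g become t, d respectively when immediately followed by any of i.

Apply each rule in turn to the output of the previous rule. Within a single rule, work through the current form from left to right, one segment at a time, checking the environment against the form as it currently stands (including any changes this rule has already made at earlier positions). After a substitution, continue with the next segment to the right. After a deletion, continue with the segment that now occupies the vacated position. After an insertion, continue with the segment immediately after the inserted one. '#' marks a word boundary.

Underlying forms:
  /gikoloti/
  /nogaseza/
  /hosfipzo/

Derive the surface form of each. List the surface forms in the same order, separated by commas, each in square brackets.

/gikoloti/:
  A Intervocalic Voicing: [gikoloti] → [gigolodi]
  B Final Vowel Lowering: [gigolodi] → [gigolode]
  C Word-Final Devoicing: no change — [gigolode]
  D Velar Fronting: [gigolode] → [digolode]
/nogaseza/:
  A Intervocalic Voicing: [nogaseza] → [nogazeza]
  B Final Vowel Lowering: no change — [nogazeza]
  C Word-Final Devoicing: no change — [nogazeza]
  D Velar Fronting: no change — [nogazeza]
/hosfipzo/:
  A Intervocalic Voicing: no change — [hosfipzo]
  B Final Vowel Lowering: no change — [hosfipzo]
  C Word-Final Devoicing: no change — [hosfipzo]
  D Velar Fronting: no change — [hosfipzo]

[digolode], [nogazeza], [hosfipzo]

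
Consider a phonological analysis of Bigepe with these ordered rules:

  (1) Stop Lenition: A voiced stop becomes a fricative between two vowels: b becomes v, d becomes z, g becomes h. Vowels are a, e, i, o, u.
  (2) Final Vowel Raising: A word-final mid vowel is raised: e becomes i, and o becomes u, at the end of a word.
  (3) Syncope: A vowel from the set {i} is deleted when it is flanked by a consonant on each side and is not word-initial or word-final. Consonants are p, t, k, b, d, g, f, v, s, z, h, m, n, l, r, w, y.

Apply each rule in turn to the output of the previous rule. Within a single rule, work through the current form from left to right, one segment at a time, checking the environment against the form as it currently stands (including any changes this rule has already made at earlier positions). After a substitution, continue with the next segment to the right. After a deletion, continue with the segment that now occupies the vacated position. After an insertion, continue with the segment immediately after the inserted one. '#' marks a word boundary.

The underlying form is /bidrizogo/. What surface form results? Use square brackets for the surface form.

[bdrzohu]

(1) Stop Lenition: [bidrizogo] → [bidrizoho]
(2) Final Vowel Raising: [bidrizoho] → [bidrizohu]
(3) Syncope: [bidrizohu] → [bdrzohu]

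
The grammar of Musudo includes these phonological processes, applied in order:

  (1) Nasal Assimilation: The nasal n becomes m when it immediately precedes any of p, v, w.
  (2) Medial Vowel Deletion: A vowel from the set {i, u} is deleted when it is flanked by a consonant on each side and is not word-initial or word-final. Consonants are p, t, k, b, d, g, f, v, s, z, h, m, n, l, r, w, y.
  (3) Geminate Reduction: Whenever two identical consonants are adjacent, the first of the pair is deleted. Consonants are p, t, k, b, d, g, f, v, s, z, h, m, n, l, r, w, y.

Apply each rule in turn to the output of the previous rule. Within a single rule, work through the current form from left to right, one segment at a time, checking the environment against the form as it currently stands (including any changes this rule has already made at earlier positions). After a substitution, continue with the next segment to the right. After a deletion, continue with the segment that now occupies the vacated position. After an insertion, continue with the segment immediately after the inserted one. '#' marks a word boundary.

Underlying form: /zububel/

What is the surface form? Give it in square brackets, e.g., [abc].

(1) Nasal Assimilation: no change — [zububel]
(2) Medial Vowel Deletion: [zububel] → [zbbel]
(3) Geminate Reduction: [zbbel] → [zbel]

[zbel]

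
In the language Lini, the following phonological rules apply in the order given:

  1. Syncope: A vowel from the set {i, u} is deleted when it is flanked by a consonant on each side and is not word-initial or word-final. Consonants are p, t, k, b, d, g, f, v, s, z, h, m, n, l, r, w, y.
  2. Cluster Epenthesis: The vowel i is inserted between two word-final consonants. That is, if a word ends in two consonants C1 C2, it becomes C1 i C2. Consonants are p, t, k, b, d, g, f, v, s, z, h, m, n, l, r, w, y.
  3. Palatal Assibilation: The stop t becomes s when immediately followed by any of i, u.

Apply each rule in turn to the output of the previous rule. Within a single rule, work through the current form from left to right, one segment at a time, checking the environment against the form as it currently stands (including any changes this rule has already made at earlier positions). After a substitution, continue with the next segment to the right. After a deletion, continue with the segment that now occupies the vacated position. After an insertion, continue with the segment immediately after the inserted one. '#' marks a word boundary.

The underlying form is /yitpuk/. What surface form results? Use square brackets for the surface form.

1 Syncope: [yitpuk] → [ytpk]
2 Cluster Epenthesis: [ytpk] → [ytpik]
3 Palatal Assibilation: no change — [ytpik]

[ytpik]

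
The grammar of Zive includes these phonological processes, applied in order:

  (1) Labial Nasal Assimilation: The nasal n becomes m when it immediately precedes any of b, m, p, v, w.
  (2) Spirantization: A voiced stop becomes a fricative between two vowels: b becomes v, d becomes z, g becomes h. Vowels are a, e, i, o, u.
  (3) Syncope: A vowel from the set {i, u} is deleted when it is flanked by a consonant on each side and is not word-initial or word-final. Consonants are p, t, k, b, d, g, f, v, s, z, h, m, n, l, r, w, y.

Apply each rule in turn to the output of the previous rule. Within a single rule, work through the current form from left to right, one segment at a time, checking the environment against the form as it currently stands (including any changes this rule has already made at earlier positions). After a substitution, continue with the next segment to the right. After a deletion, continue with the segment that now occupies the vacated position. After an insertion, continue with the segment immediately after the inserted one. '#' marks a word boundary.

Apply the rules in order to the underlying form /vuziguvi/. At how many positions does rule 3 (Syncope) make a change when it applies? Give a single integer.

3

(1) Labial Nasal Assimilation: no change — [vuziguvi]
(2) Spirantization: [vuziguvi] → [vuzihuvi]
(3) Syncope: [vuzihuvi] → [vzhvi]
Rule 3 changed 3 position(s).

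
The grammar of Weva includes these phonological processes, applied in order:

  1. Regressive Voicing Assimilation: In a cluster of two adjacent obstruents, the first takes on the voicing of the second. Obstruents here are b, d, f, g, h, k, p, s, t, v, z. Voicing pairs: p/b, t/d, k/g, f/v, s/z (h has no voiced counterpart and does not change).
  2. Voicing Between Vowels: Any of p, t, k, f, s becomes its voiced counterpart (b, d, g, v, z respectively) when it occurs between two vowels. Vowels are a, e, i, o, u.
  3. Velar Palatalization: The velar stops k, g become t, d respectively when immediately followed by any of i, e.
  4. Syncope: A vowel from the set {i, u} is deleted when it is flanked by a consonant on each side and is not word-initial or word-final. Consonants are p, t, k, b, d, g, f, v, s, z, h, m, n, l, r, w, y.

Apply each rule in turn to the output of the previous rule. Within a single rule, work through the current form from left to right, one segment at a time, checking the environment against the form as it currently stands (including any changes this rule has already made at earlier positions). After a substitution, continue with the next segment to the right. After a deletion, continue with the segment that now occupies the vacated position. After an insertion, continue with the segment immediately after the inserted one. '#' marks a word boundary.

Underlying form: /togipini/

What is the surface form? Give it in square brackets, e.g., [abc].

1 Regressive Voicing Assimilation: no change — [togipini]
2 Voicing Between Vowels: [togipini] → [togibini]
3 Velar Palatalization: [togibini] → [todibini]
4 Syncope: [todibini] → [todbni]

[todbni]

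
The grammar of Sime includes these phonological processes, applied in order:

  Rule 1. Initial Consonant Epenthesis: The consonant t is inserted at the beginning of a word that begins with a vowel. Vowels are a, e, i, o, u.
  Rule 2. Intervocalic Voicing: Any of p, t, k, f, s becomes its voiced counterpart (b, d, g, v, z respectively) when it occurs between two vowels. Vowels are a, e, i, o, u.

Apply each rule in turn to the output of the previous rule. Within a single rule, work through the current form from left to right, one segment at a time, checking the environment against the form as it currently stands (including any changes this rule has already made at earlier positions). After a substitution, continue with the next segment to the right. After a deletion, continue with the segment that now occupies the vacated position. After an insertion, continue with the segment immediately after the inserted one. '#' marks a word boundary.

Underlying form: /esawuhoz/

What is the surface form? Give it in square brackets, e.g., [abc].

Rule 1 Initial Consonant Epenthesis: [esawuhoz] → [tesawuhoz]
Rule 2 Intervocalic Voicing: [tesawuhoz] → [tezawuhoz]

[tezawuhoz]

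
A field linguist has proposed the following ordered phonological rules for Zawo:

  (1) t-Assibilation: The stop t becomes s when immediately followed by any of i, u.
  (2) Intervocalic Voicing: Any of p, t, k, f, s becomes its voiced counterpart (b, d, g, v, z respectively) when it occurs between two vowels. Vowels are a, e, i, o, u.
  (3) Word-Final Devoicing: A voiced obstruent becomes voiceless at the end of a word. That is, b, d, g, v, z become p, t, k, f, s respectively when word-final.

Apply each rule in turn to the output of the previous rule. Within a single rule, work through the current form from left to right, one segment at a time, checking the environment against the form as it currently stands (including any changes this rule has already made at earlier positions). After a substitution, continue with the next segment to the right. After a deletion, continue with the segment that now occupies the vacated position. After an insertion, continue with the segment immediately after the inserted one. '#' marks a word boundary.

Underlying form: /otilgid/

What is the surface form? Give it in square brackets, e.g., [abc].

[ozilgit]

(1) t-Assibilation: [otilgid] → [osilgid]
(2) Intervocalic Voicing: [osilgid] → [ozilgid]
(3) Word-Final Devoicing: [ozilgid] → [ozilgit]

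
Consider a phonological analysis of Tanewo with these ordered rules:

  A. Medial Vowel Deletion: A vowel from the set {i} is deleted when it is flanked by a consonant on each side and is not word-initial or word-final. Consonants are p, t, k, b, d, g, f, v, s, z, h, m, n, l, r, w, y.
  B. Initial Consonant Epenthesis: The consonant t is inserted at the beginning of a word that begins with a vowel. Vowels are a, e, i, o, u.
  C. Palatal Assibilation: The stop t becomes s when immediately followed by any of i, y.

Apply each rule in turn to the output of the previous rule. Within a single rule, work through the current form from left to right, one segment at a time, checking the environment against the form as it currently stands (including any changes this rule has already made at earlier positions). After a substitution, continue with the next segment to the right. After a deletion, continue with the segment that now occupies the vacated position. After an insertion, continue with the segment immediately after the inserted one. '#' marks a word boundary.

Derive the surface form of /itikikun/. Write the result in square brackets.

[sitkkun]

A Medial Vowel Deletion: [itikikun] → [itkkun]
B Initial Consonant Epenthesis: [itkkun] → [titkkun]
C Palatal Assibilation: [titkkun] → [sitkkun]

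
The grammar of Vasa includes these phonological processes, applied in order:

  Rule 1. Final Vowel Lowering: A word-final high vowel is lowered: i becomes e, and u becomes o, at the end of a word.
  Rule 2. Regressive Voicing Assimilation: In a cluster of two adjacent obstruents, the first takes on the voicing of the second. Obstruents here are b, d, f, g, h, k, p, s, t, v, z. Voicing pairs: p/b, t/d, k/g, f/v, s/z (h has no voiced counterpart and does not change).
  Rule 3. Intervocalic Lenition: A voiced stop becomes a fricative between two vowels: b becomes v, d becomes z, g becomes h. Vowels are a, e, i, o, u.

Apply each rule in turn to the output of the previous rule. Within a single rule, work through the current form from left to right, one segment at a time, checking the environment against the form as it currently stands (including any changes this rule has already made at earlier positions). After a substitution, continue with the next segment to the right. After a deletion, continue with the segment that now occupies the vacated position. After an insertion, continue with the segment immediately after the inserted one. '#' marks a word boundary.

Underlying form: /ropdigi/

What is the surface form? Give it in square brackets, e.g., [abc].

[robdihe]

Rule 1 Final Vowel Lowering: [ropdigi] → [ropdige]
Rule 2 Regressive Voicing Assimilation: [ropdige] → [robdige]
Rule 3 Intervocalic Lenition: [robdige] → [robdihe]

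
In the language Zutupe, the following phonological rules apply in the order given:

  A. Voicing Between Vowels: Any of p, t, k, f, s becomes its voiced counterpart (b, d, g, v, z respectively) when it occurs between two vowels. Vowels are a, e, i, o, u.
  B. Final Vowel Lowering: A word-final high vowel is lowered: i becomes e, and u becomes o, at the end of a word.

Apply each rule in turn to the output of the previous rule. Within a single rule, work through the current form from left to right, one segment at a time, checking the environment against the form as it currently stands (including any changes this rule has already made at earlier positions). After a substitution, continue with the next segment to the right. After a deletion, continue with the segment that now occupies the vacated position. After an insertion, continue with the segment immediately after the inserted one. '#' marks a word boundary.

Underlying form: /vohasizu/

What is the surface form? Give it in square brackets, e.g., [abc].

A Voicing Between Vowels: [vohasizu] → [vohazizu]
B Final Vowel Lowering: [vohazizu] → [vohazizo]

[vohazizo]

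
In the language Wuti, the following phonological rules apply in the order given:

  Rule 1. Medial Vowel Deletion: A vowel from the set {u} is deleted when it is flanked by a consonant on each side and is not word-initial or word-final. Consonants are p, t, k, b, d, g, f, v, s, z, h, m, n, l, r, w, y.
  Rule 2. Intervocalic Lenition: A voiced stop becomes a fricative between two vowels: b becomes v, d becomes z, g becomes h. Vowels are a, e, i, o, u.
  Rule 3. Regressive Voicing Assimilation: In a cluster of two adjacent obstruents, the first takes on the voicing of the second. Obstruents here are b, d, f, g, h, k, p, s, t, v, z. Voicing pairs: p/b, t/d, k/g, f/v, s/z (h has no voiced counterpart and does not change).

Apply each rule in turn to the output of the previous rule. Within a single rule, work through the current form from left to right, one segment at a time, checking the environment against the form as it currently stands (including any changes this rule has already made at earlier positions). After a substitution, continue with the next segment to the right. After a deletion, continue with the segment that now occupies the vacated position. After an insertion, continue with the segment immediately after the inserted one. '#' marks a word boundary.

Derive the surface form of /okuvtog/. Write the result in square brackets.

[ogftog]

Rule 1 Medial Vowel Deletion: [okuvtog] → [okvtog]
Rule 2 Intervocalic Lenition: no change — [okvtog]
Rule 3 Regressive Voicing Assimilation: [okvtog] → [ogftog]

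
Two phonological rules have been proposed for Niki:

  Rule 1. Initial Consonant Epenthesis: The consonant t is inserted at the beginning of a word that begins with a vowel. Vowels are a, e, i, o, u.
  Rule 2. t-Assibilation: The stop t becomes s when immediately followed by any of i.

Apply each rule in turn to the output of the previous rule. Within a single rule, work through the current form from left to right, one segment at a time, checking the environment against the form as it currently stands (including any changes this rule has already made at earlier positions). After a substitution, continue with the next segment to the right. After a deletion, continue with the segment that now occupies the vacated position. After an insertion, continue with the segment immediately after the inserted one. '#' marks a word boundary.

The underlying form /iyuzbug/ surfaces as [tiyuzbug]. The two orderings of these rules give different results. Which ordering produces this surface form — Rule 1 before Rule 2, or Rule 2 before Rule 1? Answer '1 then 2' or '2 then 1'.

Order 1 then 2:
  1 Initial Consonant Epenthesis: [iyuzbug] → [tiyuzbug]
  2 t-Assibilation: [tiyuzbug] → [siyuzbug]
  result: [siyuzbug]
Order 2 then 1:
  2 t-Assibilation: no change — [iyuzbug]
  1 Initial Consonant Epenthesis: [iyuzbug] → [tiyuzbug]
  result: [tiyuzbug]

2 then 1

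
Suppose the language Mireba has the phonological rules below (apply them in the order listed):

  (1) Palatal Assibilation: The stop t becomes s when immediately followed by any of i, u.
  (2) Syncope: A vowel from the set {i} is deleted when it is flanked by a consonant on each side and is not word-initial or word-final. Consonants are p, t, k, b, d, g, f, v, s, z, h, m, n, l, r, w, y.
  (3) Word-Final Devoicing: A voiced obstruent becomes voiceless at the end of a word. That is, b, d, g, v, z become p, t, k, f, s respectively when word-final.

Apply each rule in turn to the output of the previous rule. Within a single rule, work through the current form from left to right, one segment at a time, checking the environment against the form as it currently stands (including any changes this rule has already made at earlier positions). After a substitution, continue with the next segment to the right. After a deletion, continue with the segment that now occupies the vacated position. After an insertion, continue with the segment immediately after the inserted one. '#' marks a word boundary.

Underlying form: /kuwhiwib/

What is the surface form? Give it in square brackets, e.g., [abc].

(1) Palatal Assibilation: no change — [kuwhiwib]
(2) Syncope: [kuwhiwib] → [kuwhwb]
(3) Word-Final Devoicing: [kuwhwb] → [kuwhwp]

[kuwhwp]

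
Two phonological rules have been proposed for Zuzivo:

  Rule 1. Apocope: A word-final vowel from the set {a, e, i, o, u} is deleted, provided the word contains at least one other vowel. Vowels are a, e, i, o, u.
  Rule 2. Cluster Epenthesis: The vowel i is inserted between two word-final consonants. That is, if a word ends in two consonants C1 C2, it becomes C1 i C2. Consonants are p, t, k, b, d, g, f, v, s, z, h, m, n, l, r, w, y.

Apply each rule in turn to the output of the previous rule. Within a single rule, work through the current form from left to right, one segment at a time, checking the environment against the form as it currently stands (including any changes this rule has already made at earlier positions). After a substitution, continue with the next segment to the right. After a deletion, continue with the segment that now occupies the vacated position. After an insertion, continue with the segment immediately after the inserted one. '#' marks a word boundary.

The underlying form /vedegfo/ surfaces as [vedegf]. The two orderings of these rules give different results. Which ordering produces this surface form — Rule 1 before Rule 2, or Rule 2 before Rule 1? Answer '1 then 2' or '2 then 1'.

2 then 1

Order 1 then 2:
  1 Apocope: [vedegfo] → [vedegf]
  2 Cluster Epenthesis: [vedegf] → [vedegif]
  result: [vedegif]
Order 2 then 1:
  2 Cluster Epenthesis: no change — [vedegfo]
  1 Apocope: [vedegfo] → [vedegf]
  result: [vedegf]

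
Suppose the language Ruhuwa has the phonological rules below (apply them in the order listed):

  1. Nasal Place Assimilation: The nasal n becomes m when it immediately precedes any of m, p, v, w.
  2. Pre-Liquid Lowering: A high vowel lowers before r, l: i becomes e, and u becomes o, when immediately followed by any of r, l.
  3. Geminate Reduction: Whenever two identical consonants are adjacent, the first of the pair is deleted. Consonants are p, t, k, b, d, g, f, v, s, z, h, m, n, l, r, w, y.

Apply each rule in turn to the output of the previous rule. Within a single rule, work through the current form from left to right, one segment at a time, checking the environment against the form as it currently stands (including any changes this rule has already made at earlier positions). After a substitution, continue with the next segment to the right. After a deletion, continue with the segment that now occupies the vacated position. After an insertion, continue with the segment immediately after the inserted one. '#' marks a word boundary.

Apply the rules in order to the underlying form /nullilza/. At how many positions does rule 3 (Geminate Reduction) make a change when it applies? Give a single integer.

1 Nasal Place Assimilation: no change — [nullilza]
2 Pre-Liquid Lowering: [nullilza] → [nollelza]
3 Geminate Reduction: [nollelza] → [nolelza]
Rule 3 changed 1 position(s).

1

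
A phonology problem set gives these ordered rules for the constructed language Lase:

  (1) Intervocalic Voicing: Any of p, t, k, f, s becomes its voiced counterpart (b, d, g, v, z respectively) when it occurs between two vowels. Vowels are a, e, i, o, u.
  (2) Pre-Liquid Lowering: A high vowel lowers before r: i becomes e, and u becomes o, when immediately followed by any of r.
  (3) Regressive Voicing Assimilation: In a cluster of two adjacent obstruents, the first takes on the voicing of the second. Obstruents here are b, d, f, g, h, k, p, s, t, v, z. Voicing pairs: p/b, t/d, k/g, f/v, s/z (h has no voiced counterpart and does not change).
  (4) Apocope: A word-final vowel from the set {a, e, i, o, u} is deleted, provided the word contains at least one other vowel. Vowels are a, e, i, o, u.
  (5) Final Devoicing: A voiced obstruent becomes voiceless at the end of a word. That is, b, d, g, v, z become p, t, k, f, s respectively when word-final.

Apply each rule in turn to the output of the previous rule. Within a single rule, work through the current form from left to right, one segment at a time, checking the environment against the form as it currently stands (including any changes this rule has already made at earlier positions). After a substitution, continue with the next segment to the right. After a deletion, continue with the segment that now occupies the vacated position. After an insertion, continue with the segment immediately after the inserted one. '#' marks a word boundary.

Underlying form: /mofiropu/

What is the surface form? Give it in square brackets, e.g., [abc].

(1) Intervocalic Voicing: [mofiropu] → [movirobu]
(2) Pre-Liquid Lowering: [movirobu] → [moverobu]
(3) Regressive Voicing Assimilation: no change — [moverobu]
(4) Apocope: [moverobu] → [moverob]
(5) Final Devoicing: [moverob] → [moverop]

[moverop]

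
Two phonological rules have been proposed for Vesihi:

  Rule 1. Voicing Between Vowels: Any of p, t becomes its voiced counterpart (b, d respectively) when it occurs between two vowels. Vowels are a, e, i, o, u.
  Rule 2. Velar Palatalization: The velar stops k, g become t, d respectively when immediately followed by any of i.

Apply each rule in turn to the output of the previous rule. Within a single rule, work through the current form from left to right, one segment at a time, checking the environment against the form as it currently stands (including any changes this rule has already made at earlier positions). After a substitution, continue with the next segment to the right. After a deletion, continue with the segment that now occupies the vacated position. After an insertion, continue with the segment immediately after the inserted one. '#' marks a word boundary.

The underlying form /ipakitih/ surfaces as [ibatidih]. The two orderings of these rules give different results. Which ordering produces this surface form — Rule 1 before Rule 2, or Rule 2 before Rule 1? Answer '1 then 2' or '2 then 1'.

1 then 2

Order 1 then 2:
  1 Voicing Between Vowels: [ipakitih] → [ibakidih]
  2 Velar Palatalization: [ibakidih] → [ibatidih]
  result: [ibatidih]
Order 2 then 1:
  2 Velar Palatalization: [ipakitih] → [ipatitih]
  1 Voicing Between Vowels: [ipatitih] → [ibadidih]
  result: [ibadidih]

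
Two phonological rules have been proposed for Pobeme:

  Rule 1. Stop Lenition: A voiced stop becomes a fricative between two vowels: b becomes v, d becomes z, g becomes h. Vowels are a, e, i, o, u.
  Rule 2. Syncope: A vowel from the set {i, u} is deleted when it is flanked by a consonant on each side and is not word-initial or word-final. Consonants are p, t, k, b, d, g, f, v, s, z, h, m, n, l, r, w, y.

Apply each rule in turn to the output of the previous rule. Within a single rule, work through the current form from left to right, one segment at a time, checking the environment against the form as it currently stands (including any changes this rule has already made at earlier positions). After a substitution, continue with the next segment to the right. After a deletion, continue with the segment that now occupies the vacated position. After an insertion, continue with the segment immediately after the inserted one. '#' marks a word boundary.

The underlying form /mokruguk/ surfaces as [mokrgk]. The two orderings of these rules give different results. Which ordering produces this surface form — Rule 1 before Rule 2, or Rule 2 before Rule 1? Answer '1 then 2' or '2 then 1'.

Order 1 then 2:
  1 Stop Lenition: [mokruguk] → [mokruhuk]
  2 Syncope: [mokruhuk] → [mokrhk]
  result: [mokrhk]
Order 2 then 1:
  2 Syncope: [mokruguk] → [mokrgk]
  1 Stop Lenition: no change — [mokrgk]
  result: [mokrgk]

2 then 1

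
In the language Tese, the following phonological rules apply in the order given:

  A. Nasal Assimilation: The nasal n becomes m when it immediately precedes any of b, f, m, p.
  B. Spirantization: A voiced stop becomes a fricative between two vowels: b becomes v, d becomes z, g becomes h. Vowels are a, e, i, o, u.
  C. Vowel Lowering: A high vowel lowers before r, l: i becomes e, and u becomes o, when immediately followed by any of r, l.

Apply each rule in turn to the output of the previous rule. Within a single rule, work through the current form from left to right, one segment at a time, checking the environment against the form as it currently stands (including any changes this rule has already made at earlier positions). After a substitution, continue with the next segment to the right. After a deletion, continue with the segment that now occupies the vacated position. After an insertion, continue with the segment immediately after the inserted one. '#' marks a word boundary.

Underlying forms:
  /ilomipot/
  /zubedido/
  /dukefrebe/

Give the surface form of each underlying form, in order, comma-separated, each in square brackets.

[elomipot], [zuvezizo], [dukefreve]

/ilomipot/:
  A Nasal Assimilation: no change — [ilomipot]
  B Spirantization: no change — [ilomipot]
  C Vowel Lowering: [ilomipot] → [elomipot]
/zubedido/:
  A Nasal Assimilation: no change — [zubedido]
  B Spirantization: [zubedido] → [zuvezizo]
  C Vowel Lowering: no change — [zuvezizo]
/dukefrebe/:
  A Nasal Assimilation: no change — [dukefrebe]
  B Spirantization: [dukefrebe] → [dukefreve]
  C Vowel Lowering: no change — [dukefreve]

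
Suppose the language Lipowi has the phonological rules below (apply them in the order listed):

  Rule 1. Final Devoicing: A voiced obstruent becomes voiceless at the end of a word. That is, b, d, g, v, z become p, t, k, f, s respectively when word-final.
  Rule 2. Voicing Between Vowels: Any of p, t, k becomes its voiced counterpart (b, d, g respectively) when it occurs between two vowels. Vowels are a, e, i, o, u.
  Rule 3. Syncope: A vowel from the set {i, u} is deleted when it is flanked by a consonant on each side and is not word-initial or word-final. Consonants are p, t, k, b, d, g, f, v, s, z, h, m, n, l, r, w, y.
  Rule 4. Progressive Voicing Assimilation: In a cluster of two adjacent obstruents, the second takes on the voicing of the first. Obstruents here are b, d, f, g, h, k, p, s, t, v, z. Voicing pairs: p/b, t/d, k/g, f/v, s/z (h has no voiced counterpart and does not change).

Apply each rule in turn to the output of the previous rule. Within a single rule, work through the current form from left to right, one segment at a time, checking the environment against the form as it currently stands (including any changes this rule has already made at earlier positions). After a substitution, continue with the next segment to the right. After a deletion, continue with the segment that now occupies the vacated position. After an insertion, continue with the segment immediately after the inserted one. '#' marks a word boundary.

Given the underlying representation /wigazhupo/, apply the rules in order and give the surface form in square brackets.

Rule 1 Final Devoicing: no change — [wigazhupo]
Rule 2 Voicing Between Vowels: [wigazhupo] → [wigazhubo]
Rule 3 Syncope: [wigazhubo] → [wgazhbo]
Rule 4 Progressive Voicing Assimilation: [wgazhbo] → [wgazhpo]

[wgazhpo]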